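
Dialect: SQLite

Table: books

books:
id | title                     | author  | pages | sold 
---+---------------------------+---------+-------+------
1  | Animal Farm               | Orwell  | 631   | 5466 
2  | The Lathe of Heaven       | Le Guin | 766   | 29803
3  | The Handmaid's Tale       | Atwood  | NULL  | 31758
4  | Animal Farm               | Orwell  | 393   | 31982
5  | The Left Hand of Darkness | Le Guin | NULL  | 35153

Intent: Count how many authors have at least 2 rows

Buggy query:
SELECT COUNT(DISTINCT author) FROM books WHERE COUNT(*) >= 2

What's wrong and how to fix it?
Bug: WHERE filters individual rows, not groups, so a group-level COUNT is invalid there

Fix: Use a subquery that GROUPs and filters with HAVING, then count its rows

Corrected query:
SELECT COUNT(*) FROM (SELECT author FROM books GROUP BY author HAVING COUNT(*) >= 2)

Result:
COUNT(*)
--------
2       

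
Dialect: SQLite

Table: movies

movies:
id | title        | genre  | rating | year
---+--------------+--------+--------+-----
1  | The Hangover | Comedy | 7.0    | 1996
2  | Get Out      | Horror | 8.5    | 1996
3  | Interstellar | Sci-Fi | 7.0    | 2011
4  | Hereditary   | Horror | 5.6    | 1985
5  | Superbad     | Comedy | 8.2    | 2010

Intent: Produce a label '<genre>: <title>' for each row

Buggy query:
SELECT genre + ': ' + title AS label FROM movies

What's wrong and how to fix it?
Bug: SQLite uses || for string concatenation; + coerces text to numbers (yielding 0)

Fix: Use the || operator for string concatenation

Corrected query:
SELECT genre || ': ' || title AS label FROM movies

Result:
label               
--------------------
Comedy: The Hangover
Horror: Get Out     
Sci-Fi: Interstellar
Horror: Hereditary  
Comedy: Superbad    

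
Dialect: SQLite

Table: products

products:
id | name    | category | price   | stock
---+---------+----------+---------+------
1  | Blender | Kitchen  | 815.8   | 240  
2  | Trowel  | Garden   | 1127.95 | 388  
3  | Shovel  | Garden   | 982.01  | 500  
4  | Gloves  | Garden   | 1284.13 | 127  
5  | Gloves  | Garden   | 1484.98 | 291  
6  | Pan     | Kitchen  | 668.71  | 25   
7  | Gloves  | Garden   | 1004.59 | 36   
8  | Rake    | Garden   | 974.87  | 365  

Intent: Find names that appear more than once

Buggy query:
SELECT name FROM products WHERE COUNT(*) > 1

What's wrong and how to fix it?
Bug: WHERE can't reference COUNT(*); aggregates are computed after WHERE

Fix: Group first, then use HAVING for the count condition

Corrected query:
SELECT name FROM products GROUP BY name HAVING COUNT(*) > 1

Result:
name  
------
Gloves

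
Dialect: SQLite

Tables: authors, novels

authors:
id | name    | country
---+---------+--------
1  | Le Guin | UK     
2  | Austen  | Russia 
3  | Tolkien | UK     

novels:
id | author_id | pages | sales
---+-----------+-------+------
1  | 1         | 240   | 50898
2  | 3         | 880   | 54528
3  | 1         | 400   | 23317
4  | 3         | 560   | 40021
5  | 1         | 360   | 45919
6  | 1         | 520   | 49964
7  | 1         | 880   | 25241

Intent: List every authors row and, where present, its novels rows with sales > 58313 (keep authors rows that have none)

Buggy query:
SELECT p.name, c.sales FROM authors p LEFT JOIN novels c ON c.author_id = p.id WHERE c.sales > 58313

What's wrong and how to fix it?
Bug: A WHERE condition on the right-hand table after LEFT JOIN drops unmatched parents

Fix: Put 'c.sales > 58313' in the JOIN's ON clause instead of WHERE

Corrected query:
SELECT p.name, c.sales FROM authors p LEFT JOIN novels c ON c.author_id = p.id AND c.sales > 58313

Result:
name    | sales
--------+------
Le Guin | NULL 
Austen  | NULL 
Tolkien | NULL 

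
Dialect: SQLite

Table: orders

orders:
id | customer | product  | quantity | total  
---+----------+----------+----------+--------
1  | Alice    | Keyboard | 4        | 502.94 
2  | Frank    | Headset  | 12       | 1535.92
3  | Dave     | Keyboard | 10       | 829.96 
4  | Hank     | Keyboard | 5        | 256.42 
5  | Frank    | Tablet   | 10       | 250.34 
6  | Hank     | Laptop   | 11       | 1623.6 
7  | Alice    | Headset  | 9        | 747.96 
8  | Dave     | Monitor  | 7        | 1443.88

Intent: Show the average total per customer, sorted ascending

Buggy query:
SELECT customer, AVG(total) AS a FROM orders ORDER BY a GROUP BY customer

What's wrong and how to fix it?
Bug: GROUP BY must precede ORDER BY

Fix: Reorder: SELECT … FROM … GROUP BY … ORDER BY …

Corrected query:
SELECT customer, AVG(total) AS a FROM orders GROUP BY customer ORDER BY a

Result:
customer | a      
---------+--------
Alice    | 625.45 
Frank    | 893.13 
Hank     | 940.01 
Dave     | 1136.92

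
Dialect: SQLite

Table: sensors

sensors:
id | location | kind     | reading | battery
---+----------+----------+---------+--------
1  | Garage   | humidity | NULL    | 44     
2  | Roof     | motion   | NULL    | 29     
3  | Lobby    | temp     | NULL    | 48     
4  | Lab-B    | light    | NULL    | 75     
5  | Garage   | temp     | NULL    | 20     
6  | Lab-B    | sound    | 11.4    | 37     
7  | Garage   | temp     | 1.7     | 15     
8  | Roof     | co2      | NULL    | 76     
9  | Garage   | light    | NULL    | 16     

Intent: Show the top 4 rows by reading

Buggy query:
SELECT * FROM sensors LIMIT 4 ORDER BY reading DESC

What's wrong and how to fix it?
Bug: LIMIT must come after ORDER BY

Fix: Swap the clauses: ORDER BY first, then LIMIT

Corrected query:
SELECT * FROM sensors ORDER BY reading DESC LIMIT 4

Result:
id | location | kind     | reading | battery
---+----------+----------+---------+--------
6  | Lab-B    | sound    | 11.4    | 37     
7  | Garage   | temp     | 1.7     | 15     
1  | Garage   | humidity | NULL    | 44     
2  | Roof     | motion   | NULL    | 29     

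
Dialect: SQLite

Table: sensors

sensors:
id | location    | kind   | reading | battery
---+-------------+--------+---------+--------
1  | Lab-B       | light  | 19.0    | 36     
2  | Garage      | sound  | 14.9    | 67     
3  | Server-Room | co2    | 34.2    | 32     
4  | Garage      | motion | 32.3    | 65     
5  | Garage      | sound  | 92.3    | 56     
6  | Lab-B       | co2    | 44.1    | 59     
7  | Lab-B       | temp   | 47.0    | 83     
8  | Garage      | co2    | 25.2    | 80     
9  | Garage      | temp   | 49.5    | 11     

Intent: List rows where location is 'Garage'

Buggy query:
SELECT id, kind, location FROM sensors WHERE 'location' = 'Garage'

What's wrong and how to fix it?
Bug: Single quotes denote string literals in SQL; the column name is being compared as a constant string

Fix: Remove the quotes around the column name (or use double quotes for an identifier)

Corrected query:
SELECT id, kind, location FROM sensors WHERE location = 'Garage'

Result:
id | kind   | location
---+--------+---------
2  | sound  | Garage  
4  | motion | Garage  
5  | sound  | Garage  
8  | co2    | Garage  
9  | temp   | Garage  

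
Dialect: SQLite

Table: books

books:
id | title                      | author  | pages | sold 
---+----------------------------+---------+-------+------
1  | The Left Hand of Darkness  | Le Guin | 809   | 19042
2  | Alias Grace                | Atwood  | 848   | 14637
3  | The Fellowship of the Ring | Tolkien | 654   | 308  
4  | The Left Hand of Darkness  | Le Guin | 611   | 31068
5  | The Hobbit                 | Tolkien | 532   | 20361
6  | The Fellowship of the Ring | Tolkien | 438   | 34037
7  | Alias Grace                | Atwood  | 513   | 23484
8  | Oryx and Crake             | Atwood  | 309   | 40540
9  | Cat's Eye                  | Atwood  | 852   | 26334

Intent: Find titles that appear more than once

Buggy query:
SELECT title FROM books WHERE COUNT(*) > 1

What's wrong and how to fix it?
Bug: WHERE can't reference COUNT(*); aggregates are computed after WHERE

Fix: GROUP BY title, then filter groups with HAVING COUNT(*) > 1

Corrected query:
SELECT title FROM books GROUP BY title HAVING COUNT(*) > 1

Result:
title                     
--------------------------
Alias Grace               
The Fellowship of the Ring
The Left Hand of Darkness 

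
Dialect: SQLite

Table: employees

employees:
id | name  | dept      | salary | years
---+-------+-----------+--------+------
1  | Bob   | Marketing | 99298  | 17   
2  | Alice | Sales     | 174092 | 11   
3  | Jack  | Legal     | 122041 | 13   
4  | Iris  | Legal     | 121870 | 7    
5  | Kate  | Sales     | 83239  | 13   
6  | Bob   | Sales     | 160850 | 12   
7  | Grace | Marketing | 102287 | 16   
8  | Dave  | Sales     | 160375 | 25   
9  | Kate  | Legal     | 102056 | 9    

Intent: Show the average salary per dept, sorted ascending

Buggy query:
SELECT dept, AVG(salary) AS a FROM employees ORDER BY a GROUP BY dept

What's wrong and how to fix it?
Bug: ORDER BY appears before GROUP BY; SQL clause order requires GROUP BY first

Fix: Move ORDER BY to the end, after GROUP BY

Corrected query:
SELECT dept, AVG(salary) AS a FROM employees GROUP BY dept ORDER BY a

Result:
dept      | a            
----------+--------------
Marketing | 100792.5     
Legal     | 115322.333333
Sales     | 144639       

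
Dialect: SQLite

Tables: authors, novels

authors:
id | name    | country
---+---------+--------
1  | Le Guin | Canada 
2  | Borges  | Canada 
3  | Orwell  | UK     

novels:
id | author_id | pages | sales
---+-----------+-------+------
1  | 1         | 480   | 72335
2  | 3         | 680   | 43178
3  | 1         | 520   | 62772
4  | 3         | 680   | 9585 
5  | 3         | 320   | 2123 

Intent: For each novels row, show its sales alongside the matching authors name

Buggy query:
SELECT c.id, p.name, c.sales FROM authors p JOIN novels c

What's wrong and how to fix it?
Bug: Missing join condition: each novels row is matched to all authors rows instead of just its own

Fix: Add ON c.author_id = p.id to the JOIN

Corrected query:
SELECT c.id, p.name, c.sales FROM authors p JOIN novels c ON c.author_id = p.id

Result:
id | name    | sales
---+---------+------
1  | Le Guin | 72335
2  | Orwell  | 43178
3  | Le Guin | 62772
4  | Orwell  | 9585 
5  | Orwell  | 2123 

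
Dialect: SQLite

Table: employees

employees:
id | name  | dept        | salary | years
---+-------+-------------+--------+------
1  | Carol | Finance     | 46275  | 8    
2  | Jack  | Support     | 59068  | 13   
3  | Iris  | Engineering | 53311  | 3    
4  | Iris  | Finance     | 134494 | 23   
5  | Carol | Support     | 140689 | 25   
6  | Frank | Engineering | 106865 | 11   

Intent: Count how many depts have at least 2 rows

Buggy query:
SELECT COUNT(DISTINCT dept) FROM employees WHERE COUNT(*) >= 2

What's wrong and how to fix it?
Bug: WHERE filters individual rows, not groups, so a group-level COUNT is invalid there

Fix: Use a subquery that GROUPs and filters with HAVING, then count its rows

Corrected query:
SELECT COUNT(*) FROM (SELECT dept FROM employees GROUP BY dept HAVING COUNT(*) >= 2)

Result:
COUNT(*)
--------
3       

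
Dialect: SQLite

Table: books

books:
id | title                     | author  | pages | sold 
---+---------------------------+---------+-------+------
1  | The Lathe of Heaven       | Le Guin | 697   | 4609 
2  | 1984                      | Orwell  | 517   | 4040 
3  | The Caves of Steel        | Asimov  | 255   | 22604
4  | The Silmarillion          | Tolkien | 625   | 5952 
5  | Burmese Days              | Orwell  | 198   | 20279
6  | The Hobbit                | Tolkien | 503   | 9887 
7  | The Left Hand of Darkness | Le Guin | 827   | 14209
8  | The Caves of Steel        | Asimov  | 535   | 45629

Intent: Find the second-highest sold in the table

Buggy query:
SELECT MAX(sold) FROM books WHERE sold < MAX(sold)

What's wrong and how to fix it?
Bug: MAX(sold) on the right of the comparison is an aggregate-in-WHERE error

Fix: Put the inner MAX in a scalar subquery

Corrected query:
SELECT MAX(sold) FROM books WHERE sold < (SELECT MAX(sold) FROM books)

Result:
MAX(sold)
---------
22604    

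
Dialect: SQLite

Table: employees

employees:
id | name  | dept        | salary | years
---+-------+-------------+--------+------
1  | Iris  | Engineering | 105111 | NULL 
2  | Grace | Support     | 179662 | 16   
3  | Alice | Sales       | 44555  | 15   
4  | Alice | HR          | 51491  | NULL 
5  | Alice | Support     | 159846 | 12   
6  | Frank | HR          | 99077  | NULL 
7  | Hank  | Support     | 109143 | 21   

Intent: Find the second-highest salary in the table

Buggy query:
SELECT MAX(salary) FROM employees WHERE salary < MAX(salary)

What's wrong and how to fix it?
Bug: MAX(salary) on the right of the comparison is an aggregate-in-WHERE error

Fix: Compute the overall MAX in a subquery, then take MAX of rows below it

Corrected query:
SELECT MAX(salary) FROM employees WHERE salary < (SELECT MAX(salary) FROM employees)

Result:
MAX(salary)
-----------
159846     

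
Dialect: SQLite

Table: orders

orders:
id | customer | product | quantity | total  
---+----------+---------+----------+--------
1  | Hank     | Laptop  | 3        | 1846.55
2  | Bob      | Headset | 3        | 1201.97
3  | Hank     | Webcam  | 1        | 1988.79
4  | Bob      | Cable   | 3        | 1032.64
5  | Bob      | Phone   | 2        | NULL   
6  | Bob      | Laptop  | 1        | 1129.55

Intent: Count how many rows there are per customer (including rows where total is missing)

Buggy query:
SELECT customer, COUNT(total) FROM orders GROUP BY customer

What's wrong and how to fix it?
Bug: COUNT(total) skips NULLs, so groups with missing total are undercounted

Fix: Use COUNT(*) to count all rows regardless of NULL

Corrected query:
SELECT customer, COUNT(*) FROM orders GROUP BY customer

Result:
customer | COUNT(*)
---------+---------
Bob      | 4       
Hank     | 2       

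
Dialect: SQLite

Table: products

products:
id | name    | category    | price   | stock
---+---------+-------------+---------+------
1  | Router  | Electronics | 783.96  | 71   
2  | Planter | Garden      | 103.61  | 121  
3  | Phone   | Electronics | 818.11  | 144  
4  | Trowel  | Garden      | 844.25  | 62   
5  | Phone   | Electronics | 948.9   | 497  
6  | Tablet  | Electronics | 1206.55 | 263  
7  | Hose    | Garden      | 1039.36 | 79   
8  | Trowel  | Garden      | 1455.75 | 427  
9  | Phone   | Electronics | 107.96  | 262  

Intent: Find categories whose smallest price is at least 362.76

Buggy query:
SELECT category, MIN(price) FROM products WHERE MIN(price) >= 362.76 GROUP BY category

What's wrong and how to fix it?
Bug: MIN() in WHERE is a misuse of aggregate

Fix: Replace WHERE with HAVING after the GROUP BY

Corrected query:
SELECT category, MIN(price) FROM products GROUP BY category HAVING MIN(price) >= 362.76

Result:
(no rows)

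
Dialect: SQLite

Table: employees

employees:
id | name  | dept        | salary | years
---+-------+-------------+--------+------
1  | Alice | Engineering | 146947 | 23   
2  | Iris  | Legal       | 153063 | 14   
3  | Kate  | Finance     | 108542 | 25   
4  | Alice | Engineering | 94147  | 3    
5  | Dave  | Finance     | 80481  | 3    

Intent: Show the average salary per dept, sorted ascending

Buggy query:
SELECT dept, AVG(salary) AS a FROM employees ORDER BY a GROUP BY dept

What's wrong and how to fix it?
Bug: ORDER BY appears before GROUP BY; SQL clause order requires GROUP BY first

Fix: Move ORDER BY to the end, after GROUP BY

Corrected query:
SELECT dept, AVG(salary) AS a FROM employees GROUP BY dept ORDER BY a

Result:
dept        | a      
------------+--------
Finance     | 94511.5
Engineering | 120547 
Legal       | 153063 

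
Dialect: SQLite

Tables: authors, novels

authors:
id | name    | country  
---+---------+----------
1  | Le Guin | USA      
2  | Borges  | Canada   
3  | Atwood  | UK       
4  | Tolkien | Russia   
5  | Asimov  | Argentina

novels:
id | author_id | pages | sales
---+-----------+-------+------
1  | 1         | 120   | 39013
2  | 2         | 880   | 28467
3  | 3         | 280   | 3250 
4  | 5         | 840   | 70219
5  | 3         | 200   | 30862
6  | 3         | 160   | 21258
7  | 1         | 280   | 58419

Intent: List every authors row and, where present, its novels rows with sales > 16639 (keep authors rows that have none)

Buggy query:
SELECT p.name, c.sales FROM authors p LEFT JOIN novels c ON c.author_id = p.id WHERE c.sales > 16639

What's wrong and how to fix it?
Bug: Filtering c.sales in WHERE discards the NULL rows produced by LEFT JOIN, turning it into an inner join

Fix: Move the right-table condition into the ON clause so unmatched parents are kept

Corrected query:
SELECT p.name, c.sales FROM authors p LEFT JOIN novels c ON c.author_id = p.id AND c.sales > 16639

Result:
name    | sales
--------+------
Le Guin | 39013
Le Guin | 58419
Borges  | 28467
Atwood  | 21258
Atwood  | 30862
Tolkien | NULL 
Asimov  | 70219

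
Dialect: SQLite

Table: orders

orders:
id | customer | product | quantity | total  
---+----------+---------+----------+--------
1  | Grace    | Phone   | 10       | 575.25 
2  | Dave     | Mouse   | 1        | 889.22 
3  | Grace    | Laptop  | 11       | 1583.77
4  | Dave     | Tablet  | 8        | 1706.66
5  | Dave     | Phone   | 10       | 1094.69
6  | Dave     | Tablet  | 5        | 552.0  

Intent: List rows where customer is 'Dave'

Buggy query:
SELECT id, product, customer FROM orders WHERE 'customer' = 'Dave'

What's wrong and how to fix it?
Bug: 'customer' in single quotes is a string literal, not the column; the comparison is literal-vs-literal and never true

Fix: Remove the quotes around the column name (or use double quotes for an identifier)

Corrected query:
SELECT id, product, customer FROM orders WHERE customer = 'Dave'

Result:
id | product | customer
---+---------+---------
2  | Mouse   | Dave    
4  | Tablet  | Dave    
5  | Phone   | Dave    
6  | Tablet  | Dave    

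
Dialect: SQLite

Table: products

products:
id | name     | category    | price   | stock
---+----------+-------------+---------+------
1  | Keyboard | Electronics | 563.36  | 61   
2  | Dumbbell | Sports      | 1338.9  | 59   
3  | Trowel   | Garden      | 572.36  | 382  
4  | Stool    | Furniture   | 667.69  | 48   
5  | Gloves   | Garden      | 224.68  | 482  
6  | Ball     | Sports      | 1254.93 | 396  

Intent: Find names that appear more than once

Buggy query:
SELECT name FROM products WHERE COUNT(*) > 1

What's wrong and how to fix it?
Bug: WHERE can't reference COUNT(*); aggregates are computed after WHERE

Fix: GROUP BY name, then filter groups with HAVING COUNT(*) > 1

Corrected query:
SELECT name FROM products GROUP BY name HAVING COUNT(*) > 1

Result:
(no rows)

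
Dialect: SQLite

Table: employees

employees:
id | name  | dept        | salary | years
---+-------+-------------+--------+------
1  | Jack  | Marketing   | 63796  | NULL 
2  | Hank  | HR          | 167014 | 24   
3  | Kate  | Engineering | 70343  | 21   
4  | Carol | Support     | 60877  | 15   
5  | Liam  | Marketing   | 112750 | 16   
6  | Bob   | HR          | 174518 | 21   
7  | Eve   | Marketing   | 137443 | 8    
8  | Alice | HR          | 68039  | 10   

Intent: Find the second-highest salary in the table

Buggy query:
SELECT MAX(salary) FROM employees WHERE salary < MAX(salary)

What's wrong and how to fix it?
Bug: The inner MAX is an aggregate inside WHERE, which is not allowed

Fix: Compute the overall MAX in a subquery, then take MAX of rows below it

Corrected query:
SELECT MAX(salary) FROM employees WHERE salary < (SELECT MAX(salary) FROM employees)

Result:
MAX(salary)
-----------
167014     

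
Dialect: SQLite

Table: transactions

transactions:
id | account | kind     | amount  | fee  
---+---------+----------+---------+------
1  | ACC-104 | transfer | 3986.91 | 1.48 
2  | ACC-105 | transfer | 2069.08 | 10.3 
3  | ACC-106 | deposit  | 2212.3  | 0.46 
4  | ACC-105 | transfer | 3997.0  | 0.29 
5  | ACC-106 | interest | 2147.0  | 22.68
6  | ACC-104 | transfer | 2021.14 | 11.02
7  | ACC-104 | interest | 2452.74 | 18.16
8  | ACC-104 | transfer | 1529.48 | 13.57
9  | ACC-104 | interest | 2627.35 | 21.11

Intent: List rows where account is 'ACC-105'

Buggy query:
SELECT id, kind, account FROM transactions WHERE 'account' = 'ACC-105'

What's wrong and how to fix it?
Bug: 'account' in single quotes is a string literal, not the column; the comparison is literal-vs-literal and never true

Fix: Reference the column as account without single quotes

Corrected query:
SELECT id, kind, account FROM transactions WHERE account = 'ACC-105'

Result:
id | kind     | account
---+----------+--------
2  | transfer | ACC-105
4  | transfer | ACC-105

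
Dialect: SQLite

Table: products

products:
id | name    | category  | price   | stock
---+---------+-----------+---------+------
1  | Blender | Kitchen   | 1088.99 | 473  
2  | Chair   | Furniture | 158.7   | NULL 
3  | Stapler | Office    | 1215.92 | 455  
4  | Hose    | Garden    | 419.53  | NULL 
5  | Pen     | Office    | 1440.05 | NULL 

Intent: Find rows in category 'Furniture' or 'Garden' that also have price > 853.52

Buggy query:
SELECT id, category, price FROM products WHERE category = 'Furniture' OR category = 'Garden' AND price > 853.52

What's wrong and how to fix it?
Bug: AND binds tighter than OR, so this parses as category = 'Furniture' OR (category = 'Garden' AND price > 853.52)

Fix: Add parentheses around the OR so the AND applies to both alternatives

Corrected query:
SELECT id, category, price FROM products WHERE (category = 'Furniture' OR category = 'Garden') AND price > 853.52

Result:
(no rows)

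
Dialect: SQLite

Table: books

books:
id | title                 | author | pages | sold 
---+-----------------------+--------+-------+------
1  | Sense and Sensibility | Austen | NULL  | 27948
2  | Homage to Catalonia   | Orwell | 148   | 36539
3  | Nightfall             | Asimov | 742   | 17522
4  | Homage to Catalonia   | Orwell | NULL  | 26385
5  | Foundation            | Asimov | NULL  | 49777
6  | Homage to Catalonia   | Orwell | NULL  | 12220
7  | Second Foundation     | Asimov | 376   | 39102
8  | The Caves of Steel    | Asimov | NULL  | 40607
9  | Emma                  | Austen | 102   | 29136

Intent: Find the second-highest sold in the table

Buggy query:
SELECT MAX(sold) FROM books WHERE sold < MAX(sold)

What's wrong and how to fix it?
Bug: MAX(sold) on the right of the comparison is an aggregate-in-WHERE error

Fix: Compute the overall MAX in a subquery, then take MAX of rows below it

Corrected query:
SELECT MAX(sold) FROM books WHERE sold < (SELECT MAX(sold) FROM books)

Result:
MAX(sold)
---------
40607    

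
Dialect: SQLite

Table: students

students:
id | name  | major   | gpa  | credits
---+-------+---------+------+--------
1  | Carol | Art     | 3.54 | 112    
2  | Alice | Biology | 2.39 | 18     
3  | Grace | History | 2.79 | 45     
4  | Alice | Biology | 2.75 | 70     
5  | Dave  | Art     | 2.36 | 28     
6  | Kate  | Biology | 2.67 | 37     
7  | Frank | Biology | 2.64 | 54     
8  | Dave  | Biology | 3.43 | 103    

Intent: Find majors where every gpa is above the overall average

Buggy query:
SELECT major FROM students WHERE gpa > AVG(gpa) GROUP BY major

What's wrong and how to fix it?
Bug: WHERE evaluates per row before aggregation, so AVG() is unavailable

Fix: Use a subquery for AVG and a HAVING MIN(...) filter so the condition holds for every row in the group

Corrected query:
SELECT major FROM students GROUP BY major HAVING MIN(gpa) > (SELECT AVG(gpa) FROM students)

Result:
(no rows)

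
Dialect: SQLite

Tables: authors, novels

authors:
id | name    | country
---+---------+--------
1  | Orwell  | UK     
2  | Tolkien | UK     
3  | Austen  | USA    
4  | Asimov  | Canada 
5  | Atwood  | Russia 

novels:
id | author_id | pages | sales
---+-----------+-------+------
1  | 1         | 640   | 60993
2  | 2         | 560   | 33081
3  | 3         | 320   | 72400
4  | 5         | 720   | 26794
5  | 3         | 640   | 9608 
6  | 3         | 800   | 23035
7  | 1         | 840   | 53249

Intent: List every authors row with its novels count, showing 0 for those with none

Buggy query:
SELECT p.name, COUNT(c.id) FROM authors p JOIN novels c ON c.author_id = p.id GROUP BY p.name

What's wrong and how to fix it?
Bug: An inner join excludes parents with zero children

Fix: Use LEFT JOIN so parents without children still appear (COUNT(c.id) gives 0)

Corrected query:
SELECT p.name, COUNT(c.id) FROM authors p LEFT JOIN novels c ON c.author_id = p.id GROUP BY p.name

Result:
name    | COUNT(c.id)
--------+------------
Asimov  | 0          
Atwood  | 1          
Austen  | 3          
Orwell  | 2          
Tolkien | 1          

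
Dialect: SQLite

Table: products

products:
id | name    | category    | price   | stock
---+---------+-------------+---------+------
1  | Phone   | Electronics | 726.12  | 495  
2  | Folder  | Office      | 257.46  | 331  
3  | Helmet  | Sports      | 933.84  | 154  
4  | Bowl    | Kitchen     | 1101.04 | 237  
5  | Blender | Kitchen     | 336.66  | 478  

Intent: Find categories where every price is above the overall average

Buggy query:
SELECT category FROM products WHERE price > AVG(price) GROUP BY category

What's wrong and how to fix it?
Bug: WHERE evaluates per row before aggregation, so AVG() is unavailable

Fix: Compute the overall average in a scalar subquery and compare each group's MIN against it in HAVING

Corrected query:
SELECT category FROM products GROUP BY category HAVING MIN(price) > (SELECT AVG(price) FROM products)

Result:
category   
-----------
Electronics
Sports     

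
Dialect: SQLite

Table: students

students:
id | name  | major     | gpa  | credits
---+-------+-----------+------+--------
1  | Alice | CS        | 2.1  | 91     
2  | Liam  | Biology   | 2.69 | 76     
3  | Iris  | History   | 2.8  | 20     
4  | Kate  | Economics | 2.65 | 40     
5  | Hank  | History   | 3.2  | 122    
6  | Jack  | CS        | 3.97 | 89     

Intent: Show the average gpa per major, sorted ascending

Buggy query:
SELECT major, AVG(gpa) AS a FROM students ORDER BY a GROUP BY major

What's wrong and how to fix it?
Bug: GROUP BY must precede ORDER BY

Fix: Reorder: SELECT … FROM … GROUP BY … ORDER BY …

Corrected query:
SELECT major, AVG(gpa) AS a FROM students GROUP BY major ORDER BY a

Result:
major     | a    
----------+------
Economics | 2.65 
Biology   | 2.69 
History   | 3    
CS        | 3.035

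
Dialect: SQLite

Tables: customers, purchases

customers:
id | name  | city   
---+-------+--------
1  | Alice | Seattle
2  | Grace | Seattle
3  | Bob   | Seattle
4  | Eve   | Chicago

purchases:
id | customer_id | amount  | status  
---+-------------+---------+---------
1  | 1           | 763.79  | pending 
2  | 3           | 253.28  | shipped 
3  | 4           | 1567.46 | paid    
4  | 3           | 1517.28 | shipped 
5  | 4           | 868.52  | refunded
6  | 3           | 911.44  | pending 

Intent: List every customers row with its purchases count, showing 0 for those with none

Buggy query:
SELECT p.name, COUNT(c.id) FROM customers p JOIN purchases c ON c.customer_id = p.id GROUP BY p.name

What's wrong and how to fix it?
Bug: INNER JOIN drops customers rows that have no matching purchases rows

Fix: Use LEFT JOIN so parents without children still appear (COUNT(c.id) gives 0)

Corrected query:
SELECT p.name, COUNT(c.id) FROM customers p LEFT JOIN purchases c ON c.customer_id = p.id GROUP BY p.name

Result:
name  | COUNT(c.id)
------+------------
Alice | 1          
Bob   | 3          
Eve   | 2          
Grace | 0          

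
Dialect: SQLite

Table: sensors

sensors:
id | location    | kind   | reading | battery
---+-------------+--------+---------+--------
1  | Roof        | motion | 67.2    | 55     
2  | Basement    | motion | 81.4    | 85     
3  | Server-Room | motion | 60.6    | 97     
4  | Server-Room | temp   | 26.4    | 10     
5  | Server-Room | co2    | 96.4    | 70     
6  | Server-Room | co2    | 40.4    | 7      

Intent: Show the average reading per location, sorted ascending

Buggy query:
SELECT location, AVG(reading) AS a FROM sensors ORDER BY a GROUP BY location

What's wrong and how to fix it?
Bug: ORDER BY appears before GROUP BY; SQL clause order requires GROUP BY first

Fix: Move ORDER BY to the end, after GROUP BY

Corrected query:
SELECT location, AVG(reading) AS a FROM sensors GROUP BY location ORDER BY a

Result:
location    | a    
------------+------
Server-Room | 55.95
Roof        | 67.2 
Basement    | 81.4 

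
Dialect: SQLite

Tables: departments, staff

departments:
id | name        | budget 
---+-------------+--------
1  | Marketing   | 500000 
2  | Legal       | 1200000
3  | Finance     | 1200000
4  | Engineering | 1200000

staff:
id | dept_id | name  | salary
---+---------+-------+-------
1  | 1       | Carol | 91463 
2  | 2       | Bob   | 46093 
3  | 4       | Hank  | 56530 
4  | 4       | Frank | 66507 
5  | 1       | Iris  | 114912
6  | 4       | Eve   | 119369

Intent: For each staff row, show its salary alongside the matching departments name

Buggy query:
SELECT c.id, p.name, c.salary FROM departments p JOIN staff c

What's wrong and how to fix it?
Bug: Missing join condition: each staff row is matched to all departments rows instead of just its own

Fix: Add ON c.dept_id = p.id to the JOIN

Corrected query:
SELECT c.id, p.name, c.salary FROM departments p JOIN staff c ON c.dept_id = p.id

Result:
id | name        | salary
---+-------------+-------
1  | Marketing   | 91463 
2  | Legal       | 46093 
3  | Engineering | 56530 
4  | Engineering | 66507 
5  | Marketing   | 114912
6  | Engineering | 119369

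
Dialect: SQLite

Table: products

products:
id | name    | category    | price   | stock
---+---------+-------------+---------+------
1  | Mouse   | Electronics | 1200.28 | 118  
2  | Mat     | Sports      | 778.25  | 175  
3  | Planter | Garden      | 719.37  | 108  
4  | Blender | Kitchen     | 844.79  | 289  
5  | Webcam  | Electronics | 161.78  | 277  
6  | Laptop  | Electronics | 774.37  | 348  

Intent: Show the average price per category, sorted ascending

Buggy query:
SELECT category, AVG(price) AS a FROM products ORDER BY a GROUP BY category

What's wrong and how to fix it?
Bug: GROUP BY must precede ORDER BY

Fix: Reorder: SELECT … FROM … GROUP BY … ORDER BY …

Corrected query:
SELECT category, AVG(price) AS a FROM products GROUP BY category ORDER BY a

Result:
category    | a         
------------+-----------
Electronics | 712.143333
Garden      | 719.37    
Sports      | 778.25    
Kitchen     | 844.79    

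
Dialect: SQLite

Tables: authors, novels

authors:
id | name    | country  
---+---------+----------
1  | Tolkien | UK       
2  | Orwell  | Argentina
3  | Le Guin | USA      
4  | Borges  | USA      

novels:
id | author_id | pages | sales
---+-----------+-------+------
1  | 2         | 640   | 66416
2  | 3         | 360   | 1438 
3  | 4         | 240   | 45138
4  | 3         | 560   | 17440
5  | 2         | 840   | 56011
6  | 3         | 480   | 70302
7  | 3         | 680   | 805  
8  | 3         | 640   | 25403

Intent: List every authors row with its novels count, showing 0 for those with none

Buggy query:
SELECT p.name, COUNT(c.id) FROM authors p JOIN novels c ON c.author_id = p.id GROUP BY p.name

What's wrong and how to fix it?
Bug: INNER JOIN drops authors rows that have no matching novels rows

Fix: Switch to LEFT JOIN to retain unmatched parent rows

Corrected query:
SELECT p.name, COUNT(c.id) FROM authors p LEFT JOIN novels c ON c.author_id = p.id GROUP BY p.name

Result:
name    | COUNT(c.id)
--------+------------
Borges  | 1          
Le Guin | 5          
Orwell  | 2          
Tolkien | 0          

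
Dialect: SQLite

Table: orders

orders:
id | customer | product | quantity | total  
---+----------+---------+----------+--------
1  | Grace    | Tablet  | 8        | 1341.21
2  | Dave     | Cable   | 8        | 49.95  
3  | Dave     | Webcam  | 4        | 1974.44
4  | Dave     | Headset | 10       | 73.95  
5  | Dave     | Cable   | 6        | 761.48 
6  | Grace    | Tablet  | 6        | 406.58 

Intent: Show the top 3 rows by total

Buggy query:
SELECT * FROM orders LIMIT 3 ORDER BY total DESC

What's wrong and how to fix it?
Bug: LIMIT must come after ORDER BY

Fix: Sort with ORDER BY, then apply LIMIT

Corrected query:
SELECT * FROM orders ORDER BY total DESC LIMIT 3

Result:
id | customer | product | quantity | total  
---+----------+---------+----------+--------
3  | Dave     | Webcam  | 4        | 1974.44
1  | Grace    | Tablet  | 8        | 1341.21
5  | Dave     | Cable   | 6        | 761.48 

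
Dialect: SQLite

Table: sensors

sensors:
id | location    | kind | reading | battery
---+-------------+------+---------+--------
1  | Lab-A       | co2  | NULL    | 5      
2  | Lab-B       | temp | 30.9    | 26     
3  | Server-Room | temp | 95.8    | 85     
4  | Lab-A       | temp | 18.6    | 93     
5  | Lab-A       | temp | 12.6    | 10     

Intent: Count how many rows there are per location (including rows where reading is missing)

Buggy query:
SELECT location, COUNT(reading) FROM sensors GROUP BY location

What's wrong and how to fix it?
Bug: COUNT(reading) skips NULLs, so groups with missing reading are undercounted

Fix: Replace COUNT(reading) with COUNT(*)

Corrected query:
SELECT location, COUNT(*) FROM sensors GROUP BY location

Result:
location    | COUNT(*)
------------+---------
Lab-A       | 3       
Lab-B       | 1       
Server-Room | 1       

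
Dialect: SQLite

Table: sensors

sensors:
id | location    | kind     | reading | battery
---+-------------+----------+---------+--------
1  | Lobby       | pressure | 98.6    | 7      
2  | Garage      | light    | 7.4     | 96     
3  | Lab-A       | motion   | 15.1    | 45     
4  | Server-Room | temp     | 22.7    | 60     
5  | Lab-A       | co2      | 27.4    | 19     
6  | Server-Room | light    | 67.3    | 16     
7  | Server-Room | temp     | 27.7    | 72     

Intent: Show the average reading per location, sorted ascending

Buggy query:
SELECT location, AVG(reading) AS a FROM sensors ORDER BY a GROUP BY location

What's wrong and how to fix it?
Bug: ORDER BY appears before GROUP BY; SQL clause order requires GROUP BY first

Fix: Reorder: SELECT … FROM … GROUP BY … ORDER BY …

Corrected query:
SELECT location, AVG(reading) AS a FROM sensors GROUP BY location ORDER BY a

Result:
location    | a        
------------+----------
Garage      | 7.4      
Lab-A       | 21.25    
Server-Room | 39.233333
Lobby       | 98.6     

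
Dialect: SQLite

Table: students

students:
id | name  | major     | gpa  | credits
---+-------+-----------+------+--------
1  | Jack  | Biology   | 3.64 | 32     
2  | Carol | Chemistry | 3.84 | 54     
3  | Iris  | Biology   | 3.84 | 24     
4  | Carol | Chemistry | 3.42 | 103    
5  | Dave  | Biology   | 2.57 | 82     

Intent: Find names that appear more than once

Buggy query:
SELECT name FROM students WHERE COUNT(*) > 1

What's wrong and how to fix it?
Bug: COUNT(*) is an aggregate and cannot be used in WHERE

Fix: GROUP BY name, then filter groups with HAVING COUNT(*) > 1

Corrected query:
SELECT name FROM students GROUP BY name HAVING COUNT(*) > 1

Result:
name 
-----
Carol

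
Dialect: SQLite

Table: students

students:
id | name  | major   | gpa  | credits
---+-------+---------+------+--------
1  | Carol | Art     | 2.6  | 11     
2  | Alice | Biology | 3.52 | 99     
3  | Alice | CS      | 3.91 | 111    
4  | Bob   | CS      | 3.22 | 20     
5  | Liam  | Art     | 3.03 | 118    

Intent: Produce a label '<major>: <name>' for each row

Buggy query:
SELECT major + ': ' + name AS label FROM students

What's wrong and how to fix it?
Bug: '+' is numeric addition; on text columns SQLite converts them to 0 instead of concatenating

Fix: Replace + with || to concatenate text

Corrected query:
SELECT major || ': ' || name AS label FROM students

Result:
label         
--------------
Art: Carol    
Biology: Alice
CS: Alice     
CS: Bob       
Art: Liam     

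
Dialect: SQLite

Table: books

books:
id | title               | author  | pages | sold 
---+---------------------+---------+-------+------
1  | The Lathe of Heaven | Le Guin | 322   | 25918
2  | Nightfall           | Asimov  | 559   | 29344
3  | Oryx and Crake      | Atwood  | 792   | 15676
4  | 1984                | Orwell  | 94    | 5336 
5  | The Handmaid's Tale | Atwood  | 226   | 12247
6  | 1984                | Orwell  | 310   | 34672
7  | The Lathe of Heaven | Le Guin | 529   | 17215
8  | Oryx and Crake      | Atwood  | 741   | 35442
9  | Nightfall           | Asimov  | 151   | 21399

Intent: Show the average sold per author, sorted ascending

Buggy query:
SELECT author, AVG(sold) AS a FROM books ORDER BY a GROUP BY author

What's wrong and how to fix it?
Bug: ORDER BY appears before GROUP BY; SQL clause order requires GROUP BY first

Fix: Move ORDER BY to the end, after GROUP BY

Corrected query:
SELECT author, AVG(sold) AS a FROM books GROUP BY author ORDER BY a

Result:
author  | a           
--------+-------------
Orwell  | 20004       
Atwood  | 21121.666667
Le Guin | 21566.5     
Asimov  | 25371.5     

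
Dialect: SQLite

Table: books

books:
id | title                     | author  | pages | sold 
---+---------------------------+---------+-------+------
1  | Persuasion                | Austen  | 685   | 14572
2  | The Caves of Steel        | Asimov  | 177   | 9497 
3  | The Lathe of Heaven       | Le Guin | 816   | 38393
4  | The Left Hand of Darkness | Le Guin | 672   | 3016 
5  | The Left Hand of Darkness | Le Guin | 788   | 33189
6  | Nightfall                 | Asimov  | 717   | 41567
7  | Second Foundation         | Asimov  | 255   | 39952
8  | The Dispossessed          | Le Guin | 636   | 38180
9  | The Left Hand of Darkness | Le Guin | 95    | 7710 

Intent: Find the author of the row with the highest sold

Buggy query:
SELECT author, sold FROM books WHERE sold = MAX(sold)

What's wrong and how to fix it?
Bug: WHERE is evaluated per row; an aggregate over the whole table isn't defined there

Fix: Wrap MAX in a scalar subquery so WHERE compares against a single value

Corrected query:
SELECT author, sold FROM books WHERE sold = (SELECT MAX(sold) FROM books)

Result:
author | sold 
-------+------
Asimov | 41567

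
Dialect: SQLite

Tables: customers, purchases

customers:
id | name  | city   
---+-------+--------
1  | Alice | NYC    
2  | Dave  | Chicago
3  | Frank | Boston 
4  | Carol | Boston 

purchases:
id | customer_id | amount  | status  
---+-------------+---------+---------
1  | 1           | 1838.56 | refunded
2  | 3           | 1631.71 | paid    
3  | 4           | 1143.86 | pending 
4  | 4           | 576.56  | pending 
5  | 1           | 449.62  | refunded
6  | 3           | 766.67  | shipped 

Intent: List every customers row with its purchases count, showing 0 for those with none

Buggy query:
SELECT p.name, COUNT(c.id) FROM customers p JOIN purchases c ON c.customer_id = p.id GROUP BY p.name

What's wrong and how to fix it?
Bug: INNER JOIN drops customers rows that have no matching purchases rows

Fix: Use LEFT JOIN so parents without children still appear (COUNT(c.id) gives 0)

Corrected query:
SELECT p.name, COUNT(c.id) FROM customers p LEFT JOIN purchases c ON c.customer_id = p.id GROUP BY p.name

Result:
name  | COUNT(c.id)
------+------------
Alice | 2          
Carol | 2          
Dave  | 0          
Frank | 2          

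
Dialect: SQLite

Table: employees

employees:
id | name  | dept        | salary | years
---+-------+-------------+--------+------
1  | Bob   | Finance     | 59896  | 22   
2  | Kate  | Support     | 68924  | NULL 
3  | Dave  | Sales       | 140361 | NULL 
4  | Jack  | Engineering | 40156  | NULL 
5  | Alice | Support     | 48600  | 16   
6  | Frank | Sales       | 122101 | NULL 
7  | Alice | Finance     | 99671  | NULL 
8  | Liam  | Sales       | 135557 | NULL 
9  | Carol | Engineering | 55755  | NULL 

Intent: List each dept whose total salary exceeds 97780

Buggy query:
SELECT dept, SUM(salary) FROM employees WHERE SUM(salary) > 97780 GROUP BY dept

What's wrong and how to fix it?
Bug: Aggregate functions cannot appear in a WHERE clause

Fix: Move the aggregate condition to a HAVING clause

Corrected query:
SELECT dept, SUM(salary) FROM employees GROUP BY dept HAVING SUM(salary) > 97780

Result:
dept    | SUM(salary)
--------+------------
Finance | 159567     
Sales   | 398019     
Support | 117524     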